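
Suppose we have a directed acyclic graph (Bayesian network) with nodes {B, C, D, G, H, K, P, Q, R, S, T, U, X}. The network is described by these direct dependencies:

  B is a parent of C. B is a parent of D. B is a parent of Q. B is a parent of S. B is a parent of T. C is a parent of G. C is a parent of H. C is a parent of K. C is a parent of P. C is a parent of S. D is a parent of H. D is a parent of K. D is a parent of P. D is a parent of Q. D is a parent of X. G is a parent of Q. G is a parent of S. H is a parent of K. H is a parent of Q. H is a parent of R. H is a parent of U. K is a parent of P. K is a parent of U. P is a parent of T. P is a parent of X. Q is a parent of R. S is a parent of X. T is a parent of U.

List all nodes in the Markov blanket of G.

{B, C, D, H, Q, S}

A node's Markov blanket = Pa ∪ Ch ∪ (parents of Ch other than the node itself).
Children of G: Q, S.
Pa(G) = {C}.
Parents of each child, excluding G:
  Q: B, D, H
  S: B, C
Union: {C} ∪ {Q, S} ∪ {B, C, D, H} = {B, C, D, H, Q, S}.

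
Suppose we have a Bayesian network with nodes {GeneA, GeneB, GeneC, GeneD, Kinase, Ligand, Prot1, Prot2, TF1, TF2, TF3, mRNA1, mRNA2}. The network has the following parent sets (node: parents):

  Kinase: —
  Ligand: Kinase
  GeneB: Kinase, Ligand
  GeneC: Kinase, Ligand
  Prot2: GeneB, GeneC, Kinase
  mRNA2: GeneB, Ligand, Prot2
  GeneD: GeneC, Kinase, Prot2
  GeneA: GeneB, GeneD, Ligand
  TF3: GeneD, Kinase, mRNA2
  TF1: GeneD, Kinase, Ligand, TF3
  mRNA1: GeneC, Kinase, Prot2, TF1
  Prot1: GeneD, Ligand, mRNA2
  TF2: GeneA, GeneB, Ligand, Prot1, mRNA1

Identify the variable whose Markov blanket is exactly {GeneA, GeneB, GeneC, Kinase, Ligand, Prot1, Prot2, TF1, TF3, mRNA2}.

The target node must have every member of {GeneA, GeneB, GeneC, Kinase, Ligand, Prot1, Prot2, TF1, TF3, mRNA2} as a parent, child, or co-parent, and no others.
Parents of GeneD: GeneC, Kinase, Prot2; children: GeneA, Prot1, TF1, TF3; co-parents: GeneB, Kinase, Ligand, TF3, mRNA2.
These exactly cover the given set, so the node is GeneD.

GeneD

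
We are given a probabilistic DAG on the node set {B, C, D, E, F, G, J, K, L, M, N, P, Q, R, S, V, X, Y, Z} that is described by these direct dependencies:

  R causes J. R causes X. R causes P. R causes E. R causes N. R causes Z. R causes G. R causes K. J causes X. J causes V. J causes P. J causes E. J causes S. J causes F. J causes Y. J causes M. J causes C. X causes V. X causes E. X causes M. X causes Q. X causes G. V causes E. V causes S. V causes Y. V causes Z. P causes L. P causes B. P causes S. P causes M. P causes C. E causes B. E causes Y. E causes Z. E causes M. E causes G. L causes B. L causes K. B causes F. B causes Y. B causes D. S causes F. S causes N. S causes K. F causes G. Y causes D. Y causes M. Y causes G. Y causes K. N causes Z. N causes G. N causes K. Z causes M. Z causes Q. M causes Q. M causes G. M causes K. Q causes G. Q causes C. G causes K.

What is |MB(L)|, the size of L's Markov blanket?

By definition, MB(L) is built from L's parents, L's children, and the co-parents of L.
L's parents: P.
Ch(L) = {B, K}.
Parents of each child, excluding L:
  B: E, P
  K: G, M, N, R, S, Y
MB(L) = {B, E, G, K, M, N, P, R, S, Y}, which has 10 nodes.

10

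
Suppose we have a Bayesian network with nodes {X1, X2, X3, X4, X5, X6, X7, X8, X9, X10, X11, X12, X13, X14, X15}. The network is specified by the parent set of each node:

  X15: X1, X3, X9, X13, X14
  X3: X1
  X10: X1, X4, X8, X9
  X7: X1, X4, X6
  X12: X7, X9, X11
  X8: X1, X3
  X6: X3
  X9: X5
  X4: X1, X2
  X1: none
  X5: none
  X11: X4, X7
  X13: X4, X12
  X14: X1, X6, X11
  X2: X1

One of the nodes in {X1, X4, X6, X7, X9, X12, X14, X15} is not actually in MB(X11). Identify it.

X15

A node's Markov blanket = Pa ∪ Ch ∪ (parents of Ch other than the node itself).
X11's parents: X4, X7.
Children of X11: X12, X14.
For each child, the remaining parents (spouses of X11):
  X12's other parents are X7, X9.
  X14 also has parents X1, X6.
MB(X11) = {X1, X4, X6, X7, X9, X12, X14}.
X15 is neither a parent, child, nor co-parent of X11, so it does not belong.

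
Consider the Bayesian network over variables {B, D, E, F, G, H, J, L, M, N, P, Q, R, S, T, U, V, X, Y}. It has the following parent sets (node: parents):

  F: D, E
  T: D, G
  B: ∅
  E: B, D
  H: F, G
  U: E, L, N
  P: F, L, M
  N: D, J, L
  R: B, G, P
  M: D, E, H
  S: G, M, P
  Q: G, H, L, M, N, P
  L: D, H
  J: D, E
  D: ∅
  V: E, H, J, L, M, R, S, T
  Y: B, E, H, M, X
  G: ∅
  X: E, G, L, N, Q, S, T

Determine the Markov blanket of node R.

Parents of R: B, G, P.
R has child V.
Co-parents of R (other parents of its children):
  V: E, H, J, L, M, S, T
So the Markov blanket of R is {B, E, G, H, J, L, M, P, S, T, V}.

{B, E, G, H, J, L, M, P, S, T, V}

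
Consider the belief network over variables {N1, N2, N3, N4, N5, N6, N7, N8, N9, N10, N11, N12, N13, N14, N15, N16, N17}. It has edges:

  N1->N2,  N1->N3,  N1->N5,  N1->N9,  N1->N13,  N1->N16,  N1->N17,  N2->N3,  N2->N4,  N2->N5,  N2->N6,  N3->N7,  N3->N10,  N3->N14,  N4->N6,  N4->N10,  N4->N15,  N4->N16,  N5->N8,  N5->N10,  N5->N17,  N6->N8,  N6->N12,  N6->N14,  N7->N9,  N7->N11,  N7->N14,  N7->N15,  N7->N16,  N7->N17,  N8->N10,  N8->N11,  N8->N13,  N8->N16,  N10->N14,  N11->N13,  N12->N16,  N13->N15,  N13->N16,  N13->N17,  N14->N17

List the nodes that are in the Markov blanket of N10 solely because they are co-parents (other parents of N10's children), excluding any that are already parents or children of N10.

Children of N10: N14.
  N14 also has parents N3, N6, N7.
Excluding nodes already adjacent to N10 (N3, N4, N5, N8, N14), the co-parent-only contribution is {N6, N7}.

{N6, N7}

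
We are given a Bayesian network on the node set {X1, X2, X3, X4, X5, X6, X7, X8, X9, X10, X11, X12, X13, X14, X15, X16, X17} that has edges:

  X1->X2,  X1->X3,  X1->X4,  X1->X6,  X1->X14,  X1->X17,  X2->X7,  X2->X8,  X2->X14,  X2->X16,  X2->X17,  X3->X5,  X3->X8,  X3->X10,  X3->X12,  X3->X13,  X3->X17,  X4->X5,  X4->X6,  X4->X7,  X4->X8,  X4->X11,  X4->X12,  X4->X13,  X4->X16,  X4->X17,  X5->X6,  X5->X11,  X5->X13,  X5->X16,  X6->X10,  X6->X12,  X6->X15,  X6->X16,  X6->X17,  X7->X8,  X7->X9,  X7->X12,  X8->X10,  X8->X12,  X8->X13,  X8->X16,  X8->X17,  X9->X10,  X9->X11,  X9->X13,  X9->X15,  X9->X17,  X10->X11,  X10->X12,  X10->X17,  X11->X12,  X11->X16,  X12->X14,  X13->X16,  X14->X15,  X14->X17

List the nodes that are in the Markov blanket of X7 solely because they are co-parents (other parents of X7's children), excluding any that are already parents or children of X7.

{X3, X6, X10, X11}

Children of X7: X8, X9, X12.
  X8 also has parents X2, X3, X4.
  X9: no additional parents.
  X12's other parents are X3, X4, X6, X8, X10, X11.
Excluding nodes already adjacent to X7 (X2, X4, X8, X9, X12), the co-parent-only contribution is {X3, X6, X10, X11}.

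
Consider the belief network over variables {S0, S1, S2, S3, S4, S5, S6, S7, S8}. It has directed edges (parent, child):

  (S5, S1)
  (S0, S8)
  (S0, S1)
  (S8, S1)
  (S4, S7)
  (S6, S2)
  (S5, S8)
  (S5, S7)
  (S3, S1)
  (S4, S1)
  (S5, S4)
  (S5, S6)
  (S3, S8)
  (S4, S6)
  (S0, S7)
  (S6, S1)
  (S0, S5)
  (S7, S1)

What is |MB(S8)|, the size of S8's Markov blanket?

7

By definition, MB(S8) is built from S8's parents, S8's children, and the co-parents of S8.
S8's parents: S0, S3, S5.
Children of S8: S1.
Parents of each child, excluding S8:
  S1 also has parents S0, S3, S4, S5, S6, S7.
MB(S8) = {S0, S1, S3, S4, S5, S6, S7}, which has 7 nodes.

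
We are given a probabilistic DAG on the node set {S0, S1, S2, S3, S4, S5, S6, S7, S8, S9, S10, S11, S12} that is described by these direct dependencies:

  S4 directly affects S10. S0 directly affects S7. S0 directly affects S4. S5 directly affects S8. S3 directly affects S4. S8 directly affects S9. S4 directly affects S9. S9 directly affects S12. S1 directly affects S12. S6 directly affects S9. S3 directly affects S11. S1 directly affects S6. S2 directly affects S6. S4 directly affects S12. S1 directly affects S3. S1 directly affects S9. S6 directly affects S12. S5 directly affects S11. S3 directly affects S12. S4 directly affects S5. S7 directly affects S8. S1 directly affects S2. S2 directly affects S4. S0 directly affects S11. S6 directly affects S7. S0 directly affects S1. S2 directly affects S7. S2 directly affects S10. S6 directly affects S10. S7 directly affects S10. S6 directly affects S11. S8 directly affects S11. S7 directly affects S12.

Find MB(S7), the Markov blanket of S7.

{S0, S1, S2, S3, S4, S5, S6, S8, S9, S10, S12}

Parents of S7: S0, S2, S6.
S7 has children S8, S10, S12.
For each child, the remaining parents (spouses of S7):
  parents(S8) \ {S7} = {S5}.
  parents(S10) \ {S7} = {S2, S4, S6}.
  S12's other parents are S1, S3, S4, S6, S9.
MB(S7) = {S0, S1, S2, S3, S4, S5, S6, S8, S9, S10, S12}.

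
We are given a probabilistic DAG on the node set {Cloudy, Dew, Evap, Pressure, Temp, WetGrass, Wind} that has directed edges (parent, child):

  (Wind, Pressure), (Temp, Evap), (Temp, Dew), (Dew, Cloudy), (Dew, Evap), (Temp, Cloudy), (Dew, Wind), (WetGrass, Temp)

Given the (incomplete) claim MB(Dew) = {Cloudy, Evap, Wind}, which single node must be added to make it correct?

Dew has parent Temp.
Ch(Dew) = {Cloudy, Evap, Wind}.
Other parents of Dew's children:
  Wind: —
  Evap: Temp
  Cloudy: Temp
MB(Dew) = {Cloudy, Evap, Temp, Wind}.
Comparing with the claimed set, Temp is missing.

Temp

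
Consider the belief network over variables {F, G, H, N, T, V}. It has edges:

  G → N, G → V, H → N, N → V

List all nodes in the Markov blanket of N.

The Markov blanket of a node is its parents, its children, and the other parents of its children.
Parents of N: G, H.
N has child V.
Parents of each child, excluding N:
  parents(V) \ {N} = {G}.
Union: {G, H} ∪ {V} ∪ {G} = {G, H, V}.

{G, H, V}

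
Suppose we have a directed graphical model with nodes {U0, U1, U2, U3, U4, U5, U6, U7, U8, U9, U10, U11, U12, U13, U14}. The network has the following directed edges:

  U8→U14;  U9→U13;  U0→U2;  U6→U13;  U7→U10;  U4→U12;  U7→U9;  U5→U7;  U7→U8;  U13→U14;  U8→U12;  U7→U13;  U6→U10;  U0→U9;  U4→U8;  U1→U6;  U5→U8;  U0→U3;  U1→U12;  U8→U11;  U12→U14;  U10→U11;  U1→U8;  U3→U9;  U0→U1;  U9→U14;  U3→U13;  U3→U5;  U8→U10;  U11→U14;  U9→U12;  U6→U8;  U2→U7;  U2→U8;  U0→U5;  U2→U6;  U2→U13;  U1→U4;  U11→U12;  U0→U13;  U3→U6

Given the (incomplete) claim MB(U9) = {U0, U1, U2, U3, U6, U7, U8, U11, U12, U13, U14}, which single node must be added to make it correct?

U4

The Markov blanket of a node is its parents, its children, and the other parents of its children.
Ch(U9) = {U12, U13, U14}.
U9 has parents U0, U3, U7.
Parents of each child, excluding U9:
  parents(U12) \ {U9} = {U1, U4, U8, U11}.
  U13's other parents are U0, U2, U3, U6, U7.
  U14's other parents are U8, U11, U12, U13.
MB(U9) = {U0, U1, U2, U3, U4, U6, U7, U8, U11, U12, U13, U14}.
Comparing with the claimed set, U4 is missing.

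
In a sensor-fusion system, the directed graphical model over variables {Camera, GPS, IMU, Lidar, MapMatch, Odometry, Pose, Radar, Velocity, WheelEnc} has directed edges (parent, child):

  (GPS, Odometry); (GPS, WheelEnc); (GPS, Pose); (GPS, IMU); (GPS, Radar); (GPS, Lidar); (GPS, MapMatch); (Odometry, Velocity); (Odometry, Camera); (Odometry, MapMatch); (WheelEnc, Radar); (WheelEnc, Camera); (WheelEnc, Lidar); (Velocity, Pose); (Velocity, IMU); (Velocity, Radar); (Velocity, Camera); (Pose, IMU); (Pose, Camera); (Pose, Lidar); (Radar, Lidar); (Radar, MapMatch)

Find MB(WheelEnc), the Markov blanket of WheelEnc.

Children of WheelEnc: Camera, Lidar, Radar.
Parents of WheelEnc: GPS.
For each child, the remaining parents (spouses of WheelEnc):
  Radar also has parents GPS, Velocity.
  parents(Camera) \ {WheelEnc} = {Odometry, Pose, Velocity}.
  parents(Lidar) \ {WheelEnc} = {GPS, Pose, Radar}.
So the Markov blanket of WheelEnc is {Camera, GPS, Lidar, Odometry, Pose, Radar, Velocity}.

{Camera, GPS, Lidar, Odometry, Pose, Radar, Velocity}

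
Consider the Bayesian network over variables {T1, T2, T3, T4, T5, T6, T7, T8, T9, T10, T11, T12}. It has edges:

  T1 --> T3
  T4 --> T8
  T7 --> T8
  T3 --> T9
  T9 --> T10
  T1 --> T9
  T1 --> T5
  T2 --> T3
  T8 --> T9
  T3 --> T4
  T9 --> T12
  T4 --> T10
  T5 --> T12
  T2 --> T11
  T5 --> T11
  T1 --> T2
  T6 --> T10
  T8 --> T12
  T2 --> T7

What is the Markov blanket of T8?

The Markov blanket of a node is its parents, its children, and the other parents of its children.
Children of T8: T9, T12.
Pa(T8) = {T4, T7}.
Parents of each child, excluding T8:
  parents(T9) \ {T8} = {T1, T3}.
  parents(T12) \ {T8} = {T5, T9}.
MB(T8) = {T1, T3, T4, T5, T7, T9, T12}.

{T1, T3, T4, T5, T7, T9, T12}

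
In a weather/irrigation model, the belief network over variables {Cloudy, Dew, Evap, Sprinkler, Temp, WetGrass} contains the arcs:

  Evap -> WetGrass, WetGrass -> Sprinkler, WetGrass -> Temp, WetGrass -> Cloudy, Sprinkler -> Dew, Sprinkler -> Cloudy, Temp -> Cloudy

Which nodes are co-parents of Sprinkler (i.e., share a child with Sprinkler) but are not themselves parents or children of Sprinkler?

{Temp}

Children of Sprinkler: Cloudy, Dew.
  Dew has no other parent.
  Cloudy's other parents are Temp, WetGrass.
Excluding nodes already adjacent to Sprinkler (Cloudy, Dew, WetGrass), the co-parent-only contribution is {Temp}.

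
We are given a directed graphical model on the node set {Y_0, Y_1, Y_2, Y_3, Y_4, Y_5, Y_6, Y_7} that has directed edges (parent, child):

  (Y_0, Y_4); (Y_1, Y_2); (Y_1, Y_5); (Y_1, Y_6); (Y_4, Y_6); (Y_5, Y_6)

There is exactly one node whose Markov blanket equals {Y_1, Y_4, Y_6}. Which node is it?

Y_5

The target node must have every member of {Y_1, Y_4, Y_6} as a parent, child, or co-parent, and no others.
Parents of Y_5: Y_1; children: Y_6; co-parents: Y_1, Y_4.
These exactly cover the given set, so the node is Y_5.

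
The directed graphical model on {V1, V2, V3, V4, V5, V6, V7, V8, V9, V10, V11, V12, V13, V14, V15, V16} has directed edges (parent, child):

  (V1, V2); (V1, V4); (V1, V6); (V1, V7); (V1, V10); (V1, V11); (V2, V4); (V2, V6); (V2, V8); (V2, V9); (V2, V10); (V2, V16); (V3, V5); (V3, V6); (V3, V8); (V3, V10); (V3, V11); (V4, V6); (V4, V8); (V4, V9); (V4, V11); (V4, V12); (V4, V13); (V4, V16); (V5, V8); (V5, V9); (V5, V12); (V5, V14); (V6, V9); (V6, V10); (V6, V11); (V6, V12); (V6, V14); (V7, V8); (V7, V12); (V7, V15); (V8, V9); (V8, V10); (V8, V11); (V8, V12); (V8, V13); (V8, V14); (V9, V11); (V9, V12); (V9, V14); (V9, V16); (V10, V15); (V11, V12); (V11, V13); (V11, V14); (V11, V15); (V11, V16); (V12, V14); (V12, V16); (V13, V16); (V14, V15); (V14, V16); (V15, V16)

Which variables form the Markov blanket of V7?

{V1, V2, V3, V4, V5, V6, V8, V9, V10, V11, V12, V14, V15}

Pa(V7) = {V1}.
Children of V7: V8, V12, V15.
Co-parents of V7 (other parents of its children):
  V8 also has parents V2, V3, V4, V5.
  V12's other parents are V4, V5, V6, V8, V9, V11.
  V15 also has parents V10, V11, V14.
So the Markov blanket of V7 is {V1, V2, V3, V4, V5, V6, V8, V9, V10, V11, V12, V14, V15}.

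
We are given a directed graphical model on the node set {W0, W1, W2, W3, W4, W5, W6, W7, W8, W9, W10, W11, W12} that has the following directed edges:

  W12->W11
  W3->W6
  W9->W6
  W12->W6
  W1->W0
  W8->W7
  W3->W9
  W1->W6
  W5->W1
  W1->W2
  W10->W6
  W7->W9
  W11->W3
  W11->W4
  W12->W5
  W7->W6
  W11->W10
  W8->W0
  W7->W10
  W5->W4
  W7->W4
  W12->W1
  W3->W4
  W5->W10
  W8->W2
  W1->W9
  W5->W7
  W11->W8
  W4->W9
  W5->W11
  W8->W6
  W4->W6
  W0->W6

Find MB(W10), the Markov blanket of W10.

W10's children: W6.
Parents of W10: W5, W7, W11.
Other parents of W10's children:
  W6's other parents are W0, W1, W3, W4, W7, W8, W9, W12.
So the Markov blanket of W10 is {W0, W1, W3, W4, W5, W6, W7, W8, W9, W11, W12}.

{W0, W1, W3, W4, W5, W6, W7, W8, W9, W11, W12}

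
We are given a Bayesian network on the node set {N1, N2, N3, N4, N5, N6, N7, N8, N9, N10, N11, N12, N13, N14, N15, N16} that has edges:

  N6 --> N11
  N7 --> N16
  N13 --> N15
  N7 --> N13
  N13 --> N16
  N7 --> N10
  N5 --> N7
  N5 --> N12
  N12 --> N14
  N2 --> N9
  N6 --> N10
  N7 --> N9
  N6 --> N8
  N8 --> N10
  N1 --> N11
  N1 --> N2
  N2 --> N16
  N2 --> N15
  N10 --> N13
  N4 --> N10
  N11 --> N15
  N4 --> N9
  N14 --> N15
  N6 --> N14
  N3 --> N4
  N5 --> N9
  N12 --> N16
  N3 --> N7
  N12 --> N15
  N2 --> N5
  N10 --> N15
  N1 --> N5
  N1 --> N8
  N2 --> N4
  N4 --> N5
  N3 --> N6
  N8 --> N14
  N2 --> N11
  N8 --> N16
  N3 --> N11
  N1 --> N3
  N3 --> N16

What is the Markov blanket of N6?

By definition, MB(N6) is built from N6's parents, N6's children, and the co-parents of N6.
N6's parents: N3.
Ch(N6) = {N8, N10, N11, N14}.
Co-parents of N6 (other parents of its children):
  N8: N1
  N10: N4, N7, N8
  N11: N1, N2, N3
  N14: N8, N12
So the Markov blanket of N6 is {N1, N2, N3, N4, N7, N8, N10, N11, N12, N14}.

{N1, N2, N3, N4, N7, N8, N10, N11, N12, N14}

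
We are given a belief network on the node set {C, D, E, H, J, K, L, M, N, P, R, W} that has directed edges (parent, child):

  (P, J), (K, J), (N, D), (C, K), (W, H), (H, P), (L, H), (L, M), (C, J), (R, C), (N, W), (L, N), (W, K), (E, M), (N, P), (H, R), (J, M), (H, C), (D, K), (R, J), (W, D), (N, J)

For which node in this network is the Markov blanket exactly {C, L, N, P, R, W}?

The target node must have every member of {C, L, N, P, R, W} as a parent, child, or co-parent, and no others.
Parents of H: L, W; children: C, P, R; co-parents: N, R.
These exactly cover the given set, so the node is H.

H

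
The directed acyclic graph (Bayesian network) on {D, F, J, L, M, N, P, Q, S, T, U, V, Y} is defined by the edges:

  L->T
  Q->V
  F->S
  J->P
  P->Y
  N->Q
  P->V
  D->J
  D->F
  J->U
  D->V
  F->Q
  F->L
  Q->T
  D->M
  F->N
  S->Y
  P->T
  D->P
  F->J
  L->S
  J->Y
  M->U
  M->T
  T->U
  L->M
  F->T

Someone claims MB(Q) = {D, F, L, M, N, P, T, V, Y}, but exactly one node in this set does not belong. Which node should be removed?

Parents of Q: F, N.
Ch(Q) = {T, V}.
For each child, the remaining parents (spouses of Q):
  T's other parents are F, L, M, P.
  parents(V) \ {Q} = {D, P}.
MB(Q) = {D, F, L, M, N, P, T, V}.
Y is neither a parent, child, nor co-parent of Q, so it does not belong.

Y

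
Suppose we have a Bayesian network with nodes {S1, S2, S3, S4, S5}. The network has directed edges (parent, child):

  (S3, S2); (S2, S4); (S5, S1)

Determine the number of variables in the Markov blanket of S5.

1

S5 has no parents.
S5's children: S1.
Other parents of S5's children:
  S1: —
MB(S5) = {S1}, which has 1 node.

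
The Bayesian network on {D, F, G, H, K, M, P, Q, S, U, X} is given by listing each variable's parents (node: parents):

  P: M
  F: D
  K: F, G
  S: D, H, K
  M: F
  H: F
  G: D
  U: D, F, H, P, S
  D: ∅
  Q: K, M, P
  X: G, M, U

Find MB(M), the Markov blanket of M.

{F, G, K, P, Q, U, X}

The Markov blanket of a node is its parents, its children, and the other parents of its children.
Pa(M) = {F}.
Ch(M) = {P, Q, X}.
For each child, the remaining parents (spouses of M):
  P: —
  Q: K, P
  X: G, U
Taking the union gives {F, G, K, P, Q, U, X}.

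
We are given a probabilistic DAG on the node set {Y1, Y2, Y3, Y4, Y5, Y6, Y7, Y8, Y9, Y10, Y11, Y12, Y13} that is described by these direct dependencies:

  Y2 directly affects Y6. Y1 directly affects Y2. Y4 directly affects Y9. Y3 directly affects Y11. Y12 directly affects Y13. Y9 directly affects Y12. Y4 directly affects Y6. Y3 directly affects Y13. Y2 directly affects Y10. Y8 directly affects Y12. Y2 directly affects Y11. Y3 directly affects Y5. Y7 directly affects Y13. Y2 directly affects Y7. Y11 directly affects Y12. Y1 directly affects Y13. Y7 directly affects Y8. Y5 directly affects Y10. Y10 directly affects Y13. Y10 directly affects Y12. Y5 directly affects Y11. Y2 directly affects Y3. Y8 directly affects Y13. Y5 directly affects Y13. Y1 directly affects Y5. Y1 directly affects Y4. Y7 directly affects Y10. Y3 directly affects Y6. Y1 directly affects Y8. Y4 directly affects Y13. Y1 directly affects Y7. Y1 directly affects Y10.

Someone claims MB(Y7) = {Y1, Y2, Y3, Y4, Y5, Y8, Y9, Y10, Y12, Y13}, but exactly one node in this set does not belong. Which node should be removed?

Y9

By definition, MB(Y7) is built from Y7's parents, Y7's children, and the co-parents of Y7.
Y7 has parents Y1, Y2.
Y7's children: Y8, Y10, Y13.
For each child, the remaining parents (spouses of Y7):
  parents(Y8) \ {Y7} = {Y1}.
  Y10's other parents are Y1, Y2, Y5.
  Y13 also has parents Y1, Y3, Y4, Y5, Y8, Y10, Y12.
MB(Y7) = {Y1, Y2, Y3, Y4, Y5, Y8, Y10, Y12, Y13}.
Y9 is neither a parent, child, nor co-parent of Y7, so it does not belong.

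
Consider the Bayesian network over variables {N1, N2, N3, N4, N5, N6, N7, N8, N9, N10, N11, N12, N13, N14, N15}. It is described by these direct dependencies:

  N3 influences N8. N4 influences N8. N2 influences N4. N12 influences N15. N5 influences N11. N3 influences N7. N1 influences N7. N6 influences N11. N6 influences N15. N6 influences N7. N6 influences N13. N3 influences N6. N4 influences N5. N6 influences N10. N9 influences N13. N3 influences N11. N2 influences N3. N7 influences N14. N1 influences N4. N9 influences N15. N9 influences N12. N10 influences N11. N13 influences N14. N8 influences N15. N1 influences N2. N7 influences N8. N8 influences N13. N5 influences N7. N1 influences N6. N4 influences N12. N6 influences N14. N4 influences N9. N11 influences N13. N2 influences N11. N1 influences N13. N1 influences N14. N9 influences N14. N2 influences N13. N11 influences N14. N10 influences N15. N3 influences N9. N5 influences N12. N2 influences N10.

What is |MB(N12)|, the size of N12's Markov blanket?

N12's parents: N4, N5, N9.
N12 has child N15.
Parents of each child, excluding N12:
  N15: N6, N8, N9, N10
MB(N12) = {N4, N5, N6, N8, N9, N10, N15}, which has 7 nodes.

7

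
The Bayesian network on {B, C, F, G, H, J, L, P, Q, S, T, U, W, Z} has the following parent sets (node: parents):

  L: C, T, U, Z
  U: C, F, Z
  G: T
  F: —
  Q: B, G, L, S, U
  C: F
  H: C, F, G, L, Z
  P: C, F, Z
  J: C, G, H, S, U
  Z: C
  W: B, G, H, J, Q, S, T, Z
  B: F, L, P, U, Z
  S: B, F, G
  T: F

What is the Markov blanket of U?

U has children B, J, L, Q.
U has parents C, F, Z.
Co-parents of U (other parents of its children):
  L also has parents C, T, Z.
  parents(B) \ {U} = {F, L, P, Z}.
  J also has parents C, G, H, S.
  Q also has parents B, G, L, S.
MB(U) = {B, C, F, G, H, J, L, P, Q, S, T, Z}.

{B, C, F, G, H, J, L, P, Q, S, T, Z}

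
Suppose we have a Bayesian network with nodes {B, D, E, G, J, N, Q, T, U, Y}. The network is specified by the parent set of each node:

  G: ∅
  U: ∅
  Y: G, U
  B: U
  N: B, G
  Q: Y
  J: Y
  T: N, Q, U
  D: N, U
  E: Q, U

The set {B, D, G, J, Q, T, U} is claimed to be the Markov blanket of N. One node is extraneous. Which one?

J

Ch(N) = {D, T}.
N has parents B, G.
Parents of each child, excluding N:
  T: Q, U
  D: U
MB(N) = {B, D, G, Q, T, U}.
J is neither a parent, child, nor co-parent of N, so it does not belong.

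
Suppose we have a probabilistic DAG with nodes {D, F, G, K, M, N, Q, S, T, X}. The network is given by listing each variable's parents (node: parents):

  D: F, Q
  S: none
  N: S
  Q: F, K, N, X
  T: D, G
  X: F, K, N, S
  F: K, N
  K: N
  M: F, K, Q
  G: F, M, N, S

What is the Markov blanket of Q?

{D, F, K, M, N, X}

Q's parents: F, K, N, X.
Children of Q: D, M.
Parents of each child, excluding Q:
  parents(M) \ {Q} = {F, K}.
  D also has parent F.
MB(Q) = {D, F, K, M, N, X}.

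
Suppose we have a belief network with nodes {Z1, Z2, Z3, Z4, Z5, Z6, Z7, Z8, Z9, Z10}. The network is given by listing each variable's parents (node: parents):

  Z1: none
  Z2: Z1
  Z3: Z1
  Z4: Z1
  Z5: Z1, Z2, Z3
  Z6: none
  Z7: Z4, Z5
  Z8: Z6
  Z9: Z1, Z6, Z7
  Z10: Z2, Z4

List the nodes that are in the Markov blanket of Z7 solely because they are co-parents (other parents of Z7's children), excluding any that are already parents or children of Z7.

Children of Z7: Z9.
  Z9's other parents are Z1, Z6.
Excluding nodes already adjacent to Z7 (Z4, Z5, Z9), the co-parent-only contribution is {Z1, Z6}.

{Z1, Z6}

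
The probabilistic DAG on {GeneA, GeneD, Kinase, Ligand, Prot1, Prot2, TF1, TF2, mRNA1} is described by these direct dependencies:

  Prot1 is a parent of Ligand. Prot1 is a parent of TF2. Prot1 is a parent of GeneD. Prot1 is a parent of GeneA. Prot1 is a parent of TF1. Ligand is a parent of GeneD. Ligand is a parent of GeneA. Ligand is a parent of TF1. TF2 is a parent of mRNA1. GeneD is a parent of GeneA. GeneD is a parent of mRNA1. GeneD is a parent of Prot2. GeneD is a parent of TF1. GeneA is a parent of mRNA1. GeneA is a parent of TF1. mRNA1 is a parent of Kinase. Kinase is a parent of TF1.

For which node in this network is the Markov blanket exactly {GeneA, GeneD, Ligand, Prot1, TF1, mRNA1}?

Kinase

The target node must have every member of {GeneA, GeneD, Ligand, Prot1, TF1, mRNA1} as a parent, child, or co-parent, and no others.
Parents of Kinase: mRNA1; children: TF1; co-parents: GeneA, GeneD, Ligand, Prot1.
These exactly cover the given set, so the node is Kinase.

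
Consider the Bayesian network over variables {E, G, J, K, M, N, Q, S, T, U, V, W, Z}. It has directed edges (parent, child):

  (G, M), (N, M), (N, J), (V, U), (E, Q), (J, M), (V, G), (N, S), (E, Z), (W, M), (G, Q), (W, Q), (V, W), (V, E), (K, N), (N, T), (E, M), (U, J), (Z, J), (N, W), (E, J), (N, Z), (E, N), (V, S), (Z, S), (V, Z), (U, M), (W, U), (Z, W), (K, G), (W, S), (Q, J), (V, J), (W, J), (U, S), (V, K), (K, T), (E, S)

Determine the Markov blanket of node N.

{E, G, J, K, M, Q, S, T, U, V, W, Z}

A node's Markov blanket = Pa ∪ Ch ∪ (parents of Ch other than the node itself).
N's parents: E, K.
N has children J, M, S, T, W, Z.
Other parents of N's children:
  Z also has parents E, V.
  parents(W) \ {N} = {V, Z}.
  S also has parents E, U, V, W, Z.
  J's other parents are E, Q, U, V, W, Z.
  parents(M) \ {N} = {E, G, J, U, W}.
  T's other parent is K.
MB(N) = {E, G, J, K, M, Q, S, T, U, V, W, Z}.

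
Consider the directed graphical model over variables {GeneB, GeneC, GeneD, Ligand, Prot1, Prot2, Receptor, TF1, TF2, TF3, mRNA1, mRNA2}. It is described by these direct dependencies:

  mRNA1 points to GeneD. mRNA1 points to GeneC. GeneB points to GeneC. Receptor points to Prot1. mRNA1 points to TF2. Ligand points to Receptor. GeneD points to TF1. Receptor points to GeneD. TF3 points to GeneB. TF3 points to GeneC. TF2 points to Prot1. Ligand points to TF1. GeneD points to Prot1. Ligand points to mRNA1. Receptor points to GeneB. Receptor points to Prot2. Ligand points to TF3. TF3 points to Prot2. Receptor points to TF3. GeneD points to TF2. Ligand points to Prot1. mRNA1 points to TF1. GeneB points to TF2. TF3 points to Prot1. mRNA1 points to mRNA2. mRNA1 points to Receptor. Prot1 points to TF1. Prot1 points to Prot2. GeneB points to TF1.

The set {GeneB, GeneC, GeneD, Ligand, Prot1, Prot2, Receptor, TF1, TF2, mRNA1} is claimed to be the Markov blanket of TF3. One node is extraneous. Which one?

Recall MB(v) = parents ∪ children ∪ spouses, where spouses are the other parents of v's children.
TF3's parents: Ligand, Receptor.
TF3 has children GeneB, GeneC, Prot1, Prot2.
For each child, the remaining parents (spouses of TF3):
  GeneB: Receptor
  GeneC: GeneB, mRNA1
  Prot1: GeneD, Ligand, Receptor, TF2
  Prot2: Prot1, Receptor
MB(TF3) = {GeneB, GeneC, GeneD, Ligand, Prot1, Prot2, Receptor, TF2, mRNA1}.
TF1 is neither a parent, child, nor co-parent of TF3, so it does not belong.

TF1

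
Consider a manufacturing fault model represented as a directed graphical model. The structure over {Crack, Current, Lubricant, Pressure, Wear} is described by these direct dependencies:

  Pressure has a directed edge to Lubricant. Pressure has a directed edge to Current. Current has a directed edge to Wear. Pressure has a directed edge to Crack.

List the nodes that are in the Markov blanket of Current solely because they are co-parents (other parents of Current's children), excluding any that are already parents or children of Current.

Children of Current: Wear.
  Wear: —
Excluding nodes already adjacent to Current (Pressure, Wear), the co-parent-only contribution is {}.

{}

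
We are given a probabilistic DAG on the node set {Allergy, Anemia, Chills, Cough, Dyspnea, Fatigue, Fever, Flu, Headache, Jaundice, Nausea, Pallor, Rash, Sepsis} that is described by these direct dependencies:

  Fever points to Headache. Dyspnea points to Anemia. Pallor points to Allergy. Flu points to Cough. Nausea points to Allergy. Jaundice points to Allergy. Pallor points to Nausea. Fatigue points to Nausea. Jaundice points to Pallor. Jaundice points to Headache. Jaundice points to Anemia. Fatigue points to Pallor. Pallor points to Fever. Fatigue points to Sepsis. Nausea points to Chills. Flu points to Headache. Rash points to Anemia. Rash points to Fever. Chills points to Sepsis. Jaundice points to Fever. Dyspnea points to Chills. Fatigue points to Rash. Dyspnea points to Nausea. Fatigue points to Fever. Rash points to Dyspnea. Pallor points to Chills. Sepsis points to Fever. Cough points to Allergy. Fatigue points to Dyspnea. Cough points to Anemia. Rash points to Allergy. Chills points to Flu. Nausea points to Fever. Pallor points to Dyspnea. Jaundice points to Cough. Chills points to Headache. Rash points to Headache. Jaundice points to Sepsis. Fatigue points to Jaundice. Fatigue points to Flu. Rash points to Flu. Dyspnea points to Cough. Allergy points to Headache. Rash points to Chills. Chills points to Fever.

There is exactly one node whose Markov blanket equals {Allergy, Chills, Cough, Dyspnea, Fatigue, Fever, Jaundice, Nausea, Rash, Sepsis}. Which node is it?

Pallor

The target node must have every member of {Allergy, Chills, Cough, Dyspnea, Fatigue, Fever, Jaundice, Nausea, Rash, Sepsis} as a parent, child, or co-parent, and no others.
Parents of Pallor: Fatigue, Jaundice; children: Allergy, Chills, Dyspnea, Fever, Nausea; co-parents: Chills, Cough, Dyspnea, Fatigue, Jaundice, Nausea, Rash, Sepsis.
These exactly cover the given set, so the node is Pallor.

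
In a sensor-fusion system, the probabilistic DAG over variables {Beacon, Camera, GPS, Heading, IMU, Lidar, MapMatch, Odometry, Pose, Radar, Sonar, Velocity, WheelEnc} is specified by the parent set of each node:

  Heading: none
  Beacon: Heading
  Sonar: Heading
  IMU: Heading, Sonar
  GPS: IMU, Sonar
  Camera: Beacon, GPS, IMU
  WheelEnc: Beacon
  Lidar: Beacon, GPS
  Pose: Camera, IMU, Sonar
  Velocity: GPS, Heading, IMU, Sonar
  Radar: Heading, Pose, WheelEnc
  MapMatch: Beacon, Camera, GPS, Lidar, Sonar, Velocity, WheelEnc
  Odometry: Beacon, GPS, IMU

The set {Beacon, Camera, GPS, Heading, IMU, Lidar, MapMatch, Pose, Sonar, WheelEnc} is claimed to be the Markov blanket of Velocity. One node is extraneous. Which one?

Pose

Velocity has parents GPS, Heading, IMU, Sonar.
Children of Velocity: MapMatch.
For each child, the remaining parents (spouses of Velocity):
  MapMatch: Beacon, Camera, GPS, Lidar, Sonar, WheelEnc
MB(Velocity) = {Beacon, Camera, GPS, Heading, IMU, Lidar, MapMatch, Sonar, WheelEnc}.
Pose is neither a parent, child, nor co-parent of Velocity, so it does not belong.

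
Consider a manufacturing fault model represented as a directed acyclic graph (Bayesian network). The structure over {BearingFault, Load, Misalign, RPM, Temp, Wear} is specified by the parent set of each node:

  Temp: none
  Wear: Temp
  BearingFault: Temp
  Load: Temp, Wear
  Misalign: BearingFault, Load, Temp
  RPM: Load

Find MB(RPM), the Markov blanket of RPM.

Parents of RPM: Load.
RPM has no children.
RPM has no children, so there are no co-parents.
MB(RPM) = {Load}.

{Load}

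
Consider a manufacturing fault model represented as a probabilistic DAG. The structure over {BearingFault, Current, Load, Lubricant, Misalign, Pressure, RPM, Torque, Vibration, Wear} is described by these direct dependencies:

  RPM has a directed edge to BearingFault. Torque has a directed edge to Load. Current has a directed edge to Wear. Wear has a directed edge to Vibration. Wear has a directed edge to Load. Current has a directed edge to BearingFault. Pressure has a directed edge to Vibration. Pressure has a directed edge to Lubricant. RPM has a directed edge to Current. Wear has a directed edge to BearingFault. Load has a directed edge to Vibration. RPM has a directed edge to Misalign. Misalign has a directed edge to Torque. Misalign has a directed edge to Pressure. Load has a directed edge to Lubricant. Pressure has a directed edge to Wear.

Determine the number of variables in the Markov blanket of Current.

A node's Markov blanket = Pa ∪ Ch ∪ (parents of Ch other than the node itself).
Parents of Current: RPM.
Current's children: BearingFault, Wear.
For each child, the remaining parents (spouses of Current):
  parents(Wear) \ {Current} = {Pressure}.
  BearingFault's other parents are RPM, Wear.
MB(Current) = {BearingFault, Pressure, RPM, Wear}, which has 4 nodes.

4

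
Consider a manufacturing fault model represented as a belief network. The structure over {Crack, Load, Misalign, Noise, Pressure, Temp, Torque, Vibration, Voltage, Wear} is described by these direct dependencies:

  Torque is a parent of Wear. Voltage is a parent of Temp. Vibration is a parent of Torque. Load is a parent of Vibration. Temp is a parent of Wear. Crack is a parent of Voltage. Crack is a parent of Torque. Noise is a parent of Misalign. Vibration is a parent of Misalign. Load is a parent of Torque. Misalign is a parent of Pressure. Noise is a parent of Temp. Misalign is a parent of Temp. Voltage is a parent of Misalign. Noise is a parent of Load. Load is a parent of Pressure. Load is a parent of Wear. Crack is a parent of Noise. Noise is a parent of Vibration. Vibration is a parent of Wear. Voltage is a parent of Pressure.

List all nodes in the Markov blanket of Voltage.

Voltage has parent Crack.
Voltage's children: Misalign, Pressure, Temp.
Other parents of Voltage's children:
  parents(Misalign) \ {Voltage} = {Noise, Vibration}.
  parents(Pressure) \ {Voltage} = {Load, Misalign}.
  Temp's other parents are Misalign, Noise.
Union: {Crack} ∪ {Misalign, Pressure, Temp} ∪ {Load, Misalign, Noise, Vibration} = {Crack, Load, Misalign, Noise, Pressure, Temp, Vibration}.

{Crack, Load, Misalign, Noise, Pressure, Temp, Vibration}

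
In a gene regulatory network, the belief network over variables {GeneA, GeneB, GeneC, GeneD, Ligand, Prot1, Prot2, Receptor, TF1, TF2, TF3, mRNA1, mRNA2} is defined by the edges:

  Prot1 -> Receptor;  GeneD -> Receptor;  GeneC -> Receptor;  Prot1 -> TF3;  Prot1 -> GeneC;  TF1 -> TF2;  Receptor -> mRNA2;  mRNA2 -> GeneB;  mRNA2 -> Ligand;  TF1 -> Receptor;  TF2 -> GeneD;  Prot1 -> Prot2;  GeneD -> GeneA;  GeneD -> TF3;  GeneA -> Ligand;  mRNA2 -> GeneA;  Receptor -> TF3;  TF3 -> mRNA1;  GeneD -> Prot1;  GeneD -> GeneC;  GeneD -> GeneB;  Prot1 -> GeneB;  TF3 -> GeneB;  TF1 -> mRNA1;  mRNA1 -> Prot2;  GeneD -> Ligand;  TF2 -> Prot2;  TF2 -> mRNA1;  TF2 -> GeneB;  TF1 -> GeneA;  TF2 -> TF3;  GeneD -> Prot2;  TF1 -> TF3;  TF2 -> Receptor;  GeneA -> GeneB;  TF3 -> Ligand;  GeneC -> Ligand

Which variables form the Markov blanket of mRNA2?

Pa(mRNA2) = {Receptor}.
mRNA2's children: GeneA, GeneB, Ligand.
Other parents of mRNA2's children:
  GeneA: GeneD, TF1
  Ligand: GeneA, GeneC, GeneD, TF3
  GeneB: GeneA, GeneD, Prot1, TF2, TF3
MB(mRNA2) = {GeneA, GeneB, GeneC, GeneD, Ligand, Prot1, Receptor, TF1, TF2, TF3}.

{GeneA, GeneB, GeneC, GeneD, Ligand, Prot1, Receptor, TF1, TF2, TF3}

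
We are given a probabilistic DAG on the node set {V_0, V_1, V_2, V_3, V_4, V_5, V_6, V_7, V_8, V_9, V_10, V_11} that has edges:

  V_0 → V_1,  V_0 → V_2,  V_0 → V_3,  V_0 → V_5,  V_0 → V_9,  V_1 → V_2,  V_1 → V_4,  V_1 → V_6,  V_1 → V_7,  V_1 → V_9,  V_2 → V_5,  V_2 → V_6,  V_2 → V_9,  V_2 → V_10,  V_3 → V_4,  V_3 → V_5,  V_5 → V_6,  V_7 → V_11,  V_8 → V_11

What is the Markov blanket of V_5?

{V_0, V_1, V_2, V_3, V_6}

V_5 has parents V_0, V_2, V_3.
V_5's children: V_6.
Parents of each child, excluding V_5:
  V_6's other parents are V_1, V_2.
So the Markov blanket of V_5 is {V_0, V_1, V_2, V_3, V_6}.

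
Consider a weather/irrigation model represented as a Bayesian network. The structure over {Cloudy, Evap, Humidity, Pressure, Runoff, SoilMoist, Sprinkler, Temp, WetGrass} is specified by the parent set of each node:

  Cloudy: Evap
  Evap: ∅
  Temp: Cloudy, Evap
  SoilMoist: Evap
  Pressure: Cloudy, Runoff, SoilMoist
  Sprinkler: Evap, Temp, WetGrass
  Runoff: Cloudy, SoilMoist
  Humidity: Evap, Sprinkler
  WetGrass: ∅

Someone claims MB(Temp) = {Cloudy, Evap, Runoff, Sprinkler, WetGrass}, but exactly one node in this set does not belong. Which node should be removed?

Runoff

Temp's children: Sprinkler.
Parents of Temp: Cloudy, Evap.
Parents of each child, excluding Temp:
  parents(Sprinkler) \ {Temp} = {Evap, WetGrass}.
MB(Temp) = {Cloudy, Evap, Sprinkler, WetGrass}.
Runoff is neither a parent, child, nor co-parent of Temp, so it does not belong.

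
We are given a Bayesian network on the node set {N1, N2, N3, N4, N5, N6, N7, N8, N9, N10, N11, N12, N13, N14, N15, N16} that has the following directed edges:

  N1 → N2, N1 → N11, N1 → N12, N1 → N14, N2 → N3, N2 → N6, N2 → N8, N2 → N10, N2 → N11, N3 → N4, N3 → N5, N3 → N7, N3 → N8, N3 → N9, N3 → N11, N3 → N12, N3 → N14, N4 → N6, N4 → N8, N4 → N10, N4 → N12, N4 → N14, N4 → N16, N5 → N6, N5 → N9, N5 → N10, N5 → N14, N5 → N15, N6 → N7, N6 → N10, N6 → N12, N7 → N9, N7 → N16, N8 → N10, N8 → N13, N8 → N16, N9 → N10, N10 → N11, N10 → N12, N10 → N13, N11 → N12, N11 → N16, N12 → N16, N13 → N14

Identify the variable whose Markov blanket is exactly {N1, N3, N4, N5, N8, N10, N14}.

The target node must have every member of {N1, N3, N4, N5, N8, N10, N14} as a parent, child, or co-parent, and no others.
Parents of N13: N8, N10; children: N14; co-parents: N1, N3, N4, N5.
These exactly cover the given set, so the node is N13.

N13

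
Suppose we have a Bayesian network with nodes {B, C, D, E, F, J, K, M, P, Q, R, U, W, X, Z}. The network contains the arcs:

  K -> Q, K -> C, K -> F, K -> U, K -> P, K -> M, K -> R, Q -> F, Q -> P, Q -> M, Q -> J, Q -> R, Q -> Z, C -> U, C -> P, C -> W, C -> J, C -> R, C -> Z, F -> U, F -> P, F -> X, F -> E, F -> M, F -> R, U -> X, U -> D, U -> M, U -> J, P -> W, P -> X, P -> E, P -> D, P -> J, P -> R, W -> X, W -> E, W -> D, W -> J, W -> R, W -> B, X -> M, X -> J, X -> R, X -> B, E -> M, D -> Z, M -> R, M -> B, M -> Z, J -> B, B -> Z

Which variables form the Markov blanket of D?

D has child Z.
D's parents: P, U, W.
For each child, the remaining parents (spouses of D):
  Z also has parents B, C, M, Q.
Union: {P, U, W} ∪ {Z} ∪ {B, C, M, Q} = {B, C, M, P, Q, U, W, Z}.

{B, C, M, P, Q, U, W, Z}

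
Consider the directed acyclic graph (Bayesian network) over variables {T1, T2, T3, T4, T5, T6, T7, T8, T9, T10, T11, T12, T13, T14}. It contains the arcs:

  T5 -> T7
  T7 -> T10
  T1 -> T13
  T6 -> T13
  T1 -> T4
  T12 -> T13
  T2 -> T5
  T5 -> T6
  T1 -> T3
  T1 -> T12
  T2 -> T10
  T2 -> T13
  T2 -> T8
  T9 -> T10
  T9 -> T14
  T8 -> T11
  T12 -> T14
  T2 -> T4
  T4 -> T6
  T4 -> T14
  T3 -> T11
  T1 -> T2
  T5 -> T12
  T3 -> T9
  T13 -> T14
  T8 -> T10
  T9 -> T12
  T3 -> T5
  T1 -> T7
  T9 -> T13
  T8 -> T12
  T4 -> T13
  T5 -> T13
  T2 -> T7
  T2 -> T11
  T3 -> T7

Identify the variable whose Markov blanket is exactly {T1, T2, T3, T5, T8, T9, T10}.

T7

The target node must have every member of {T1, T2, T3, T5, T8, T9, T10} as a parent, child, or co-parent, and no others.
Parents of T7: T1, T2, T3, T5; children: T10; co-parents: T2, T8, T9.
These exactly cover the given set, so the node is T7.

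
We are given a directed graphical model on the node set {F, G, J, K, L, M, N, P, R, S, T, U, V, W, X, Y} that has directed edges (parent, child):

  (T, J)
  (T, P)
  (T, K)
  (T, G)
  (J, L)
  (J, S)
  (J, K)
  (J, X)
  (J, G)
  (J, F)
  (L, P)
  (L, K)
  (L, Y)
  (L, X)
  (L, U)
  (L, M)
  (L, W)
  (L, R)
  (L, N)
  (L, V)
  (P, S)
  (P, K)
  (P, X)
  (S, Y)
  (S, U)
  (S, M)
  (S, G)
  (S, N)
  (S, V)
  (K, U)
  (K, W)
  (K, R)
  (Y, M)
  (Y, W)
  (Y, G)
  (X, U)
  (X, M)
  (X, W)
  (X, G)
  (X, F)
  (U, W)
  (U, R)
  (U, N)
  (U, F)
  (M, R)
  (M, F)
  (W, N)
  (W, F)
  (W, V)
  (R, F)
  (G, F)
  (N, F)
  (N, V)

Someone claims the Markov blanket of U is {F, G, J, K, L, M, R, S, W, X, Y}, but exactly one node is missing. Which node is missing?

Parents of U: K, L, S, X.
Children of U: F, N, R, W.
Co-parents of U (other parents of its children):
  W also has parents K, L, X, Y.
  parents(R) \ {U} = {K, L, M}.
  N's other parents are L, S, W.
  F also has parents G, J, M, N, R, W, X.
MB(U) = {F, G, J, K, L, M, N, R, S, W, X, Y}.
Comparing with the claimed set, N is missing.

N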